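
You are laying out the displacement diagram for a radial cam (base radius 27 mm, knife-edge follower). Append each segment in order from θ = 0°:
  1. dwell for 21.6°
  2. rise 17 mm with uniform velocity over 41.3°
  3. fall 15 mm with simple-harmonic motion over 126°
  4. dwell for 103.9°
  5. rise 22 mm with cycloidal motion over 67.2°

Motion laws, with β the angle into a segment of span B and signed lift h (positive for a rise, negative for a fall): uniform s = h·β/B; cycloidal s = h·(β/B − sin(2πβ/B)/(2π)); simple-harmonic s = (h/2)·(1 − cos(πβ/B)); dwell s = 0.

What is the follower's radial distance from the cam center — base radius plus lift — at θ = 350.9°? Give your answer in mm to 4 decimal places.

seg 1 [0°–21.6°] dwell: s stays 0.0000
seg 2 [21.6°–62.9°] uniform, h=17: full span → s += 17 → s = 17.0000
seg 3 [62.9°–188.9°] simple-harmonic, h=-15: full span → s += -15 → s = 2.0000
seg 4 [188.9°–292.8°] dwell: s stays 2.0000
seg 5 [292.8°–360°] cycloidal, h=22: θ=350.9° here. β=58.1, B=67.2. 22·(0.8646 − sin(2π·0.8646)/(2π)) = 21.6533 → s = 23.6533
radial distance = base radius + s = 27 + 23.6533 = 50.6533

50.6533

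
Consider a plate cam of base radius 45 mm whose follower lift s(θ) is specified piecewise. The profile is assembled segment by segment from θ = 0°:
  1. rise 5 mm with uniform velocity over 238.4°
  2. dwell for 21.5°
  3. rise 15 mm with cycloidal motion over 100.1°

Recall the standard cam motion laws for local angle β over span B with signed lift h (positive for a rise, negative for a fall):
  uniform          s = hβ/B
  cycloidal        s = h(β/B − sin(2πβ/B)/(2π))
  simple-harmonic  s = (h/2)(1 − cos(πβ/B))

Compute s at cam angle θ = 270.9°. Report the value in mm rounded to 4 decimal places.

seg 1 [0°–238.4°] uniform, h=5: full span → s += 5 → s = 5.0000
seg 2 [238.4°–259.9°] dwell: s stays 5.0000
seg 3 [259.9°–360°] cycloidal, h=15: θ=270.9° here. β=11, B=100.1. 15·(0.1099 − sin(2π·0.1099)/(2π)) = 0.1279 → s = 5.1279

5.1279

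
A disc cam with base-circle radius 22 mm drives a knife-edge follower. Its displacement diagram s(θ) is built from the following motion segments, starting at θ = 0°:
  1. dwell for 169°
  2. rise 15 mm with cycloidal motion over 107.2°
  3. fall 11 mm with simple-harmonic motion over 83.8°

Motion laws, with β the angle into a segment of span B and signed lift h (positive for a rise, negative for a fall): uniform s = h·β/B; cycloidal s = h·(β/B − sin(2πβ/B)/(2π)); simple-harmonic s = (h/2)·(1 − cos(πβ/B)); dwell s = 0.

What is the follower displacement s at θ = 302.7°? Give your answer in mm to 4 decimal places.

seg 1 [0°–169°] dwell: s stays 0.0000
seg 2 [169°–276.2°] cycloidal, h=15: full span → s += 15 → s = 15.0000
seg 3 [276.2°–360°] simple-harmonic, h=-11: θ=302.7° here. β=26.5, B=83.8. -11/2·(1 − cos(π·0.3162)) = -2.4981 → s = 12.5019

12.5019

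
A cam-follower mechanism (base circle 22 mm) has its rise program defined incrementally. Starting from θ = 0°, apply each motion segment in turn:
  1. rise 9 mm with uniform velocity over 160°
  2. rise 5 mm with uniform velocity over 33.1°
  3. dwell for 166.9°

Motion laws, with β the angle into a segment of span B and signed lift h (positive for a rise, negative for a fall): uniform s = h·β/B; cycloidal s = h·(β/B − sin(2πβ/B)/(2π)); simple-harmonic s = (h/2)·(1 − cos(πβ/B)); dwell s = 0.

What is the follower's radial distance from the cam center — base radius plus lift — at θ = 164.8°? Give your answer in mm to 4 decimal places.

seg 1 [0°–160°] uniform, h=9: full span → s += 9 → s = 9.0000
seg 2 [160°–193.1°] uniform, h=5: θ=164.8° here. β=4.8, B=33.1. 5·4.8/33.1 = 0.7251 → s = 9.7251
radial distance = base radius + s = 22 + 9.7251 = 31.7251

31.7251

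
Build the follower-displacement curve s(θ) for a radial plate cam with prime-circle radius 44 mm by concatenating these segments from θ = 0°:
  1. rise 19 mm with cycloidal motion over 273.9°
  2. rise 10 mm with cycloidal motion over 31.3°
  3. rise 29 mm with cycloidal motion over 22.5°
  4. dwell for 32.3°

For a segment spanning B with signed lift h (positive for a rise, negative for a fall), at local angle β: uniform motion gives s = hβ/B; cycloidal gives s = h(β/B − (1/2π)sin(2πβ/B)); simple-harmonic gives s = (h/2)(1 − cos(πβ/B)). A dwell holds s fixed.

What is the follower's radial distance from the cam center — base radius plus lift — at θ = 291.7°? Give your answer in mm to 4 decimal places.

seg 1 [0°–273.9°] cycloidal, h=19: full span → s += 19 → s = 19.0000
seg 2 [273.9°–305.2°] cycloidal, h=10: θ=291.7° here. β=17.8, B=31.3. 10·(0.5687 − sin(2π·0.5687)/(2π)) = 6.3527 → s = 25.3527
radial distance = base radius + s = 44 + 25.3527 = 69.3527

69.3527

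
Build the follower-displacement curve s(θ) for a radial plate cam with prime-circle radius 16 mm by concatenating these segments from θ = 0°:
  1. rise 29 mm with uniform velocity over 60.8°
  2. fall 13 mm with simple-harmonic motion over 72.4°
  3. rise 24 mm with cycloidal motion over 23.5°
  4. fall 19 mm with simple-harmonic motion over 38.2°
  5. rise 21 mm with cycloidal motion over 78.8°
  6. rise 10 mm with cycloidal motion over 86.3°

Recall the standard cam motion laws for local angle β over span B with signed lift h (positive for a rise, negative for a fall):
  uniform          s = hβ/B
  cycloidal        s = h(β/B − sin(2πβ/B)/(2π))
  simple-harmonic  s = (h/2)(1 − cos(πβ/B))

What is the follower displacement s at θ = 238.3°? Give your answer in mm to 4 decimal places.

seg 1 [0°–60.8°] uniform, h=29: full span → s += 29 → s = 29.0000
seg 2 [60.8°–133.2°] simple-harmonic, h=-13: full span → s += -13 → s = 16.0000
seg 3 [133.2°–156.7°] cycloidal, h=24: full span → s += 24 → s = 40.0000
seg 4 [156.7°–194.9°] simple-harmonic, h=-19: full span → s += -19 → s = 21.0000
seg 5 [194.9°–273.7°] cycloidal, h=21: θ=238.3° here. β=43.4, B=78.8. 21·(0.5508 − sin(2π·0.5508)/(2π)) = 12.6140 → s = 33.6140

33.6140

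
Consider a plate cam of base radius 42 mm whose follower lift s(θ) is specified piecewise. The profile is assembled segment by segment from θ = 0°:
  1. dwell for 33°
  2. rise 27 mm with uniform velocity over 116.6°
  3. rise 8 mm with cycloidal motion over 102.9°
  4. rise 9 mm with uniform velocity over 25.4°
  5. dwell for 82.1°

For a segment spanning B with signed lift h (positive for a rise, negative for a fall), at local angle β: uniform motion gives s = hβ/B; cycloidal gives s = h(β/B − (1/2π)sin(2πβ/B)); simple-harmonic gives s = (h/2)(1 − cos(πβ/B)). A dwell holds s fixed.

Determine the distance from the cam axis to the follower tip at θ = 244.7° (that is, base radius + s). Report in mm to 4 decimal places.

seg 1 [0°–33°] dwell: s stays 0.0000
seg 2 [33°–149.6°] uniform, h=27: full span → s += 27 → s = 27.0000
seg 3 [149.6°–252.5°] cycloidal, h=8: θ=244.7° here. β=95.1, B=102.9. 8·(0.9242 − sin(2π·0.9242)/(2π)) = 7.9773 → s = 34.9773
radial distance = base radius + s = 42 + 34.9773 = 76.9773

76.9773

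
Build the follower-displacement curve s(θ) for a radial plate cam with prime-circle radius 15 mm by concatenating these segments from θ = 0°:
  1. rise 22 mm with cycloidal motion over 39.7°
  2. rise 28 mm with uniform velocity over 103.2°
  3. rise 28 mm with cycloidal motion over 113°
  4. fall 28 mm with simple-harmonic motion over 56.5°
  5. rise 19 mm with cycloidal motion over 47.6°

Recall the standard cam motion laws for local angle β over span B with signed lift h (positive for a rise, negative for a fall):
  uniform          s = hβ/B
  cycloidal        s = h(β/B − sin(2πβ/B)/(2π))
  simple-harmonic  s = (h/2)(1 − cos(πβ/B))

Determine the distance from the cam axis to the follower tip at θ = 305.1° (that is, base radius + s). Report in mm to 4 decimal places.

seg 1 [0°–39.7°] cycloidal, h=22: full span → s += 22 → s = 22.0000
seg 2 [39.7°–142.9°] uniform, h=28: full span → s += 28 → s = 50.0000
seg 3 [142.9°–255.9°] cycloidal, h=28: full span → s += 28 → s = 78.0000
seg 4 [255.9°–312.4°] simple-harmonic, h=-28: θ=305.1° here. β=49.2, B=56.5. -28/2·(1 − cos(π·0.8708)) = -26.8624 → s = 51.1376
radial distance = base radius + s = 15 + 51.1376 = 66.1376

66.1376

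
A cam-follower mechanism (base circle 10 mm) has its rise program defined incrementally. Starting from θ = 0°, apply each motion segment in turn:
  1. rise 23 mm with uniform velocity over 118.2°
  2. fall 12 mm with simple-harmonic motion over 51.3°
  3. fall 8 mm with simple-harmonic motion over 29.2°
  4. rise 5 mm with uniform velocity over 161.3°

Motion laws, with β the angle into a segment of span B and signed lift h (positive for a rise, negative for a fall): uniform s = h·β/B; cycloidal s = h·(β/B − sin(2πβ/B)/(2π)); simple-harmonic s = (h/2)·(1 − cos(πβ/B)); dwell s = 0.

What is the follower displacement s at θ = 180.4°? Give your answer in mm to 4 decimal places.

seg 1 [0°–118.2°] uniform, h=23: full span → s += 23 → s = 23.0000
seg 2 [118.2°–169.5°] simple-harmonic, h=-12: full span → s += -12 → s = 11.0000
seg 3 [169.5°–198.7°] simple-harmonic, h=-8: θ=180.4° here. β=10.9, B=29.2. -8/2·(1 − cos(π·0.3733)) = -2.4494 → s = 8.5506

8.5506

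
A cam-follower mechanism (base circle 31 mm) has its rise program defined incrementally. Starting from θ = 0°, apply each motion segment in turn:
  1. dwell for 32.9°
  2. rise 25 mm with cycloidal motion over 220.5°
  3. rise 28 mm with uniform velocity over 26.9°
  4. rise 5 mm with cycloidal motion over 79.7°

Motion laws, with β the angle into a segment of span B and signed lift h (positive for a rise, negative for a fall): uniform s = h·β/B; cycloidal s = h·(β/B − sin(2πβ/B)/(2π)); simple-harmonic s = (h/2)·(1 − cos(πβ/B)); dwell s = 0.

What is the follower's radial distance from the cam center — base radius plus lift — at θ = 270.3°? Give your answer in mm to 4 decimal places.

seg 1 [0°–32.9°] dwell: s stays 0.0000
seg 2 [32.9°–253.4°] cycloidal, h=25: full span → s += 25 → s = 25.0000
seg 3 [253.4°–280.3°] uniform, h=28: θ=270.3° here. β=16.9, B=26.9. 28·16.9/26.9 = 17.5911 → s = 42.5911
radial distance = base radius + s = 31 + 42.5911 = 73.5911

73.5911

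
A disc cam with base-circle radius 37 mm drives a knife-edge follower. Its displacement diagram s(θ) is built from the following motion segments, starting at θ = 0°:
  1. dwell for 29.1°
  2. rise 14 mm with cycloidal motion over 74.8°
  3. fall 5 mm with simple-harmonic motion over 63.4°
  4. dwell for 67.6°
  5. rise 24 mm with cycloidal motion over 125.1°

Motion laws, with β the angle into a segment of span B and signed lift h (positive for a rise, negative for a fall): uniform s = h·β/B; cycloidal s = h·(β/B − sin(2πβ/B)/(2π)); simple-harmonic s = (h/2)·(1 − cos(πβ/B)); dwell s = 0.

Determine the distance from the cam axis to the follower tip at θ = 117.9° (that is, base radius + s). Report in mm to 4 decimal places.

seg 1 [0°–29.1°] dwell: s stays 0.0000
seg 2 [29.1°–103.9°] cycloidal, h=14: full span → s += 14 → s = 14.0000
seg 3 [103.9°–167.3°] simple-harmonic, h=-5: θ=117.9° here. β=14, B=63.4. -5/2·(1 − cos(π·0.2208)) = -0.5778 → s = 13.4222
radial distance = base radius + s = 37 + 13.4222 = 50.4222

50.4222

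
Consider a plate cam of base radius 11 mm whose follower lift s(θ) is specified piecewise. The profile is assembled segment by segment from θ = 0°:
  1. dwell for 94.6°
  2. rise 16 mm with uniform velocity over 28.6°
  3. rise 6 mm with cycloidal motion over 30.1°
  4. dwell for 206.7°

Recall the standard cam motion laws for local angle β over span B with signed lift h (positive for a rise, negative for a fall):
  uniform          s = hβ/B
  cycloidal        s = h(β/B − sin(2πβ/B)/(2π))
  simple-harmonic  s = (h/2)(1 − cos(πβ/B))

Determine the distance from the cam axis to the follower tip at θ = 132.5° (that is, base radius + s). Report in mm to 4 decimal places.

seg 1 [0°–94.6°] dwell: s stays 0.0000
seg 2 [94.6°–123.2°] uniform, h=16: full span → s += 16 → s = 16.0000
seg 3 [123.2°–153.3°] cycloidal, h=6: θ=132.5° here. β=9.3, B=30.1. 6·(0.3090 − sin(2π·0.3090)/(2π)) = 0.9637 → s = 16.9637
radial distance = base radius + s = 11 + 16.9637 = 27.9637

27.9637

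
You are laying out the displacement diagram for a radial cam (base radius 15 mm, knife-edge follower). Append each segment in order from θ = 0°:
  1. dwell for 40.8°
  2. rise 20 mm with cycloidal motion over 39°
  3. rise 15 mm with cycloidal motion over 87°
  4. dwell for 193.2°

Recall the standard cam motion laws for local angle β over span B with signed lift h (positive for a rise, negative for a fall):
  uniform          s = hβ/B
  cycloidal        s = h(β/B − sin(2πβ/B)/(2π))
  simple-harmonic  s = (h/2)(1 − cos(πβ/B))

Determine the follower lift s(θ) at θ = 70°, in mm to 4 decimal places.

seg 1 [0°–40.8°] dwell: s stays 0.0000
seg 2 [40.8°–79.8°] cycloidal, h=20: θ=70° here. β=29.2, B=39. 20·(0.7487 − sin(2π·0.7487)/(2π)) = 18.1574 → s = 18.1574

18.1574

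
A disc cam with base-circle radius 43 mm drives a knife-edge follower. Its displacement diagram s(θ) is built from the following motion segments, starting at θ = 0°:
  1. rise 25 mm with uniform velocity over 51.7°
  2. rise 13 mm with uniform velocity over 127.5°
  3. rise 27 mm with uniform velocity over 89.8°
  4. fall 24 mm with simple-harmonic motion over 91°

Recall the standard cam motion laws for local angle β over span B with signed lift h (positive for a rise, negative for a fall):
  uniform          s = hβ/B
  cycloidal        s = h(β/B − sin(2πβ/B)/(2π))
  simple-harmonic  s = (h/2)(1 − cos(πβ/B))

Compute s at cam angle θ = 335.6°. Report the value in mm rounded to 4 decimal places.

seg 1 [0°–51.7°] uniform, h=25: full span → s += 25 → s = 25.0000
seg 2 [51.7°–179.2°] uniform, h=13: full span → s += 13 → s = 38.0000
seg 3 [179.2°–269°] uniform, h=27: full span → s += 27 → s = 65.0000
seg 4 [269°–360°] simple-harmonic, h=-24: θ=335.6° here. β=66.6, B=91. -24/2·(1 − cos(π·0.7319)) = -19.9884 → s = 45.0116

45.0116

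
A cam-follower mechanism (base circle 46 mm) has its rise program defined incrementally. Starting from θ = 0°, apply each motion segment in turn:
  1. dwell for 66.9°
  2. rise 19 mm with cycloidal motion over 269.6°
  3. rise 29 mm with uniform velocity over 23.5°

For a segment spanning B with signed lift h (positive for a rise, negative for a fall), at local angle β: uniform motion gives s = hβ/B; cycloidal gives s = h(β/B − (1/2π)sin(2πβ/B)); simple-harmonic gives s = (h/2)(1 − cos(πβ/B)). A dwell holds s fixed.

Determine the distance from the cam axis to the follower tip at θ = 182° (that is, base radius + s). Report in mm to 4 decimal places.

seg 1 [0°–66.9°] dwell: s stays 0.0000
seg 2 [66.9°–336.5°] cycloidal, h=19: θ=182° here. β=115.1, B=269.6. 19·(0.4269 − sin(2π·0.4269)/(2π)) = 6.7716 → s = 6.7716
radial distance = base radius + s = 46 + 6.7716 = 52.7716

52.7716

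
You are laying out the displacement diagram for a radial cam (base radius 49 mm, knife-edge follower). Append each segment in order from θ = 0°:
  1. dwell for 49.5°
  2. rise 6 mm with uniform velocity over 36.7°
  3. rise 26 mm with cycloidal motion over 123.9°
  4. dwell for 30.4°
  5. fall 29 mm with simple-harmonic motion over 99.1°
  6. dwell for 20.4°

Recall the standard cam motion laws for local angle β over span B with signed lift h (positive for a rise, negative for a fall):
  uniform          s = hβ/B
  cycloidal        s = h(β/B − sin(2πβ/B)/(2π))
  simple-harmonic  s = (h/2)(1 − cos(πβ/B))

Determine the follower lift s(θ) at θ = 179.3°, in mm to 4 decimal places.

seg 1 [0°–49.5°] dwell: s stays 0.0000
seg 2 [49.5°–86.2°] uniform, h=6: full span → s += 6 → s = 6.0000
seg 3 [86.2°–210.1°] cycloidal, h=26: θ=179.3° here. β=93.1, B=123.9. 26·(0.7514 − sin(2π·0.7514)/(2π)) = 23.6746 → s = 29.6746

29.6746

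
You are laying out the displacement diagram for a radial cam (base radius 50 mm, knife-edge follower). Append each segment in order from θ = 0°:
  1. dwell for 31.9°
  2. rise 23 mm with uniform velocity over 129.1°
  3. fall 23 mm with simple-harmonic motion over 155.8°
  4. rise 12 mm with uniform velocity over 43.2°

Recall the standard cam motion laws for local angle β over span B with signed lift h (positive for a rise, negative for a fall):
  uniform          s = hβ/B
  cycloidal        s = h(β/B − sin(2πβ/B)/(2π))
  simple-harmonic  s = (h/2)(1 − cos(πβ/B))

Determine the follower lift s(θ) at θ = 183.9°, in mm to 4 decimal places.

seg 1 [0°–31.9°] dwell: s stays 0.0000
seg 2 [31.9°–161°] uniform, h=23: full span → s += 23 → s = 23.0000
seg 3 [161°–316.8°] simple-harmonic, h=-23: θ=183.9° here. β=22.9, B=155.8. -23/2·(1 − cos(π·0.1470)) = -1.2044 → s = 21.7956

21.7956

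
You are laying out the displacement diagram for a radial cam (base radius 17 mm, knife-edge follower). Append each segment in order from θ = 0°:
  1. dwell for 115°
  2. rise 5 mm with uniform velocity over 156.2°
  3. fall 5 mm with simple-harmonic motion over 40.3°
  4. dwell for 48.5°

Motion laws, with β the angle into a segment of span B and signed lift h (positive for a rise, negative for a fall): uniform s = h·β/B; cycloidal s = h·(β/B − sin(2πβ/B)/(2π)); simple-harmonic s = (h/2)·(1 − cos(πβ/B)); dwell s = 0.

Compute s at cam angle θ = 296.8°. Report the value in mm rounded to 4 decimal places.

seg 1 [0°–115°] dwell: s stays 0.0000
seg 2 [115°–271.2°] uniform, h=5: full span → s += 5 → s = 5.0000
seg 3 [271.2°–311.5°] simple-harmonic, h=-5: θ=296.8° here. β=25.6, B=40.3. -5/2·(1 − cos(π·0.6352)) = -3.5305 → s = 1.4695

1.4695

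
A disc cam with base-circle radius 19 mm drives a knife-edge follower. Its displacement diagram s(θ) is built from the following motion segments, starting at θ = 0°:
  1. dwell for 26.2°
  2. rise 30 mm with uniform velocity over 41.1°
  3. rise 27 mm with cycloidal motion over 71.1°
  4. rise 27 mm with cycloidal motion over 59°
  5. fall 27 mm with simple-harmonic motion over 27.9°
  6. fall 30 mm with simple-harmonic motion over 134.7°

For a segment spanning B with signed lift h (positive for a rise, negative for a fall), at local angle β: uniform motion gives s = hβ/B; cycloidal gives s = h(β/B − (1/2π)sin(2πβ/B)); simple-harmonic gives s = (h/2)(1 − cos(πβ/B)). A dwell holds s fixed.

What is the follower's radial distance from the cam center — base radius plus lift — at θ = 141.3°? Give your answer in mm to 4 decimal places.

seg 1 [0°–26.2°] dwell: s stays 0.0000
seg 2 [26.2°–67.3°] uniform, h=30: full span → s += 30 → s = 30.0000
seg 3 [67.3°–138.4°] cycloidal, h=27: full span → s += 27 → s = 57.0000
seg 4 [138.4°–197.4°] cycloidal, h=27: θ=141.3° here. β=2.9, B=59. 27·(0.0492 − sin(2π·0.0492)/(2π)) = 0.0210 → s = 57.0210
radial distance = base radius + s = 19 + 57.0210 = 76.0210

76.0210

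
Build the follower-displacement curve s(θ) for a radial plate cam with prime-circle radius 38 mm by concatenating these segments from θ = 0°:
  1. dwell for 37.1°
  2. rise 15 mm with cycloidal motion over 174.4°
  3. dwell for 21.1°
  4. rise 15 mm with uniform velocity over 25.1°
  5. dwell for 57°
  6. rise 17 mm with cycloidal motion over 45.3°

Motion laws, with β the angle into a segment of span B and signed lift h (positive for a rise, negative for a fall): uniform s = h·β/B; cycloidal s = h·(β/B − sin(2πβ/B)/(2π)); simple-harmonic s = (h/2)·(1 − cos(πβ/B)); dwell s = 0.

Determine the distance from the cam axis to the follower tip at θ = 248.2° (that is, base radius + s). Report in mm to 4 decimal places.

seg 1 [0°–37.1°] dwell: s stays 0.0000
seg 2 [37.1°–211.5°] cycloidal, h=15: full span → s += 15 → s = 15.0000
seg 3 [211.5°–232.6°] dwell: s stays 15.0000
seg 4 [232.6°–257.7°] uniform, h=15: θ=248.2° here. β=15.6, B=25.1. 15·15.6/25.1 = 9.3227 → s = 24.3227
radial distance = base radius + s = 38 + 24.3227 = 62.3227

62.3227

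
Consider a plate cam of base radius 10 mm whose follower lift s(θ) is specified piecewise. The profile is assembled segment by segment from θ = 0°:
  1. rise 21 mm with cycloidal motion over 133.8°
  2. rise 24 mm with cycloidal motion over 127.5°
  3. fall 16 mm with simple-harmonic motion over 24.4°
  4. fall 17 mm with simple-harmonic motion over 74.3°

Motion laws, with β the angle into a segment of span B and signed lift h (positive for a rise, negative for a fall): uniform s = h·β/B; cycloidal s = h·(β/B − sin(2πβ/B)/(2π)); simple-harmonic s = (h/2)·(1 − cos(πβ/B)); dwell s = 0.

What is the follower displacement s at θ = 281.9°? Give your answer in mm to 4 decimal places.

seg 1 [0°–133.8°] cycloidal, h=21: full span → s += 21 → s = 21.0000
seg 2 [133.8°–261.3°] cycloidal, h=24: full span → s += 24 → s = 45.0000
seg 3 [261.3°–285.7°] simple-harmonic, h=-16: θ=281.9° here. β=20.6, B=24.4. -16/2·(1 − cos(π·0.8443)) = -15.0614 → s = 29.9386

29.9386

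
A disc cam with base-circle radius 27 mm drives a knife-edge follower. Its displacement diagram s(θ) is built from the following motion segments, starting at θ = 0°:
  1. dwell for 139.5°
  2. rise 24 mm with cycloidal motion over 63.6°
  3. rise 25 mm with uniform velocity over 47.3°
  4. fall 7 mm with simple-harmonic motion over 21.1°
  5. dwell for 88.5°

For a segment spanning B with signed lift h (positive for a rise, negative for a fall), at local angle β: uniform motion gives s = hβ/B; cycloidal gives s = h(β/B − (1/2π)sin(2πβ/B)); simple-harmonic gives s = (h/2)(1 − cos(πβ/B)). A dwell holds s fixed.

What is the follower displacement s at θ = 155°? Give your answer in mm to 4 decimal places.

seg 1 [0°–139.5°] dwell: s stays 0.0000
seg 2 [139.5°–203.1°] cycloidal, h=24: θ=155° here. β=15.5, B=63.6. 24·(0.2437 − sin(2π·0.2437)/(2π)) = 2.0323 → s = 2.0323

2.0323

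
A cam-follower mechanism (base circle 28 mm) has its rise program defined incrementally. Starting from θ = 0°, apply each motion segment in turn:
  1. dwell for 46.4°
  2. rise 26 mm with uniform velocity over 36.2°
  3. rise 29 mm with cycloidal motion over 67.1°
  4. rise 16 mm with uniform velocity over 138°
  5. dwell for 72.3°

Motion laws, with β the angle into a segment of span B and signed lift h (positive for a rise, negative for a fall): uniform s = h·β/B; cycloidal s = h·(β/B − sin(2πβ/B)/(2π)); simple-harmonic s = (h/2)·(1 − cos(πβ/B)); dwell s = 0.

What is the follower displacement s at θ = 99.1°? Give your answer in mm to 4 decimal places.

seg 1 [0°–46.4°] dwell: s stays 0.0000
seg 2 [46.4°–82.6°] uniform, h=26: full span → s += 26 → s = 26.0000
seg 3 [82.6°–149.7°] cycloidal, h=29: θ=99.1° here. β=16.5, B=67.1. 29·(0.2459 − sin(2π·0.2459)/(2π)) = 2.5172 → s = 28.5172

28.5172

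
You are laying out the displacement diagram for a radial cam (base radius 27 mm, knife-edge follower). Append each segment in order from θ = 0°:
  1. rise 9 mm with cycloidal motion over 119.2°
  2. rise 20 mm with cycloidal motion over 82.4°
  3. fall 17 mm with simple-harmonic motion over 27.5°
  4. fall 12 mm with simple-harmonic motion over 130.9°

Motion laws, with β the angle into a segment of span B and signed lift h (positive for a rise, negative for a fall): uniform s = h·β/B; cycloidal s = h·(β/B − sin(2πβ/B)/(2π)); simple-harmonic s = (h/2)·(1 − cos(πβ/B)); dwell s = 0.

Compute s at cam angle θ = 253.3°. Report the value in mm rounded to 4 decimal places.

seg 1 [0°–119.2°] cycloidal, h=9: full span → s += 9 → s = 9.0000
seg 2 [119.2°–201.6°] cycloidal, h=20: full span → s += 20 → s = 29.0000
seg 3 [201.6°–229.1°] simple-harmonic, h=-17: full span → s += -17 → s = 12.0000
seg 4 [229.1°–360°] simple-harmonic, h=-12: θ=253.3° here. β=24.2, B=130.9. -12/2·(1 − cos(π·0.1849)) = -0.9839 → s = 11.0161

11.0161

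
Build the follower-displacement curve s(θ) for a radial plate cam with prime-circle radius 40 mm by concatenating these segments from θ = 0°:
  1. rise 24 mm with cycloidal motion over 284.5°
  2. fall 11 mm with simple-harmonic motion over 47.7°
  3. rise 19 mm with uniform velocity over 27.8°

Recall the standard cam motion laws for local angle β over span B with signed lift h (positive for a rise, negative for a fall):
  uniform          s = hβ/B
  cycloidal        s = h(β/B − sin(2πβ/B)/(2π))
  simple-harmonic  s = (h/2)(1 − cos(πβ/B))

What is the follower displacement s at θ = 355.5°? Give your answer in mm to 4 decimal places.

seg 1 [0°–284.5°] cycloidal, h=24: full span → s += 24 → s = 24.0000
seg 2 [284.5°–332.2°] simple-harmonic, h=-11: full span → s += -11 → s = 13.0000
seg 3 [332.2°–360°] uniform, h=19: θ=355.5° here. β=23.3, B=27.8. 19·23.3/27.8 = 15.9245 → s = 28.9245

28.9245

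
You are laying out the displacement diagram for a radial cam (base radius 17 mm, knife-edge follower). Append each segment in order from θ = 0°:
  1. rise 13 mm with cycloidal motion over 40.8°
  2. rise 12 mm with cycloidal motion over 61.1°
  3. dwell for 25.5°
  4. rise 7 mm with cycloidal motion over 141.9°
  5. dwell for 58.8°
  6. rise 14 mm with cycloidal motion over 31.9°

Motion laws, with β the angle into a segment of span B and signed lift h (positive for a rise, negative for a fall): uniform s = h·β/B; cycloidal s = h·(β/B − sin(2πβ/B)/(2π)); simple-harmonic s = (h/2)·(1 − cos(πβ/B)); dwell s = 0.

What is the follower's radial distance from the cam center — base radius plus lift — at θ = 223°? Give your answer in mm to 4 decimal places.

seg 1 [0°–40.8°] cycloidal, h=13: full span → s += 13 → s = 13.0000
seg 2 [40.8°–101.9°] cycloidal, h=12: full span → s += 12 → s = 25.0000
seg 3 [101.9°–127.4°] dwell: s stays 25.0000
seg 4 [127.4°–269.3°] cycloidal, h=7: θ=223° here. β=95.6, B=141.9. 7·(0.6737 − sin(2π·0.6737)/(2π)) = 5.7045 → s = 30.7045
radial distance = base radius + s = 17 + 30.7045 = 47.7045

47.7045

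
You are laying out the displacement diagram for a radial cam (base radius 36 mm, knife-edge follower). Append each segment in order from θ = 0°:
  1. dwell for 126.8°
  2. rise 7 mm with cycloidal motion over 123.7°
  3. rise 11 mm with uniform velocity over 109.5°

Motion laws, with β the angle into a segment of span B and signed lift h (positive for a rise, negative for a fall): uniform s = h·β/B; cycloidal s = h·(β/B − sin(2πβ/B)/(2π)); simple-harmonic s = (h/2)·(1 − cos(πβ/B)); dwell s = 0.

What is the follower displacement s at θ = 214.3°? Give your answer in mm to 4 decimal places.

seg 1 [0°–126.8°] dwell: s stays 0.0000
seg 2 [126.8°–250.5°] cycloidal, h=7: θ=214.3° here. β=87.5, B=123.7. 7·(0.7074 − sin(2π·0.7074)/(2π)) = 6.0258 → s = 6.0258

6.0258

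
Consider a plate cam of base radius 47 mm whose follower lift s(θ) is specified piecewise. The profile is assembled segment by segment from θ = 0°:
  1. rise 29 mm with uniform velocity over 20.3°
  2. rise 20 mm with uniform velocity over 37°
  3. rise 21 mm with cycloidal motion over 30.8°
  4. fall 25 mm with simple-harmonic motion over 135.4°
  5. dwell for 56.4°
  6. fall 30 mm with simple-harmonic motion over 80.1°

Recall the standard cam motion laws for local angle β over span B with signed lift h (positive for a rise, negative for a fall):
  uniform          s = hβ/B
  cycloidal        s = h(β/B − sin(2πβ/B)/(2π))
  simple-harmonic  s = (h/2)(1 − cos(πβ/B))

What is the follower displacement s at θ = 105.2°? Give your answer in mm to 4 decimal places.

seg 1 [0°–20.3°] uniform, h=29: full span → s += 29 → s = 29.0000
seg 2 [20.3°–57.3°] uniform, h=20: full span → s += 20 → s = 49.0000
seg 3 [57.3°–88.1°] cycloidal, h=21: full span → s += 21 → s = 70.0000
seg 4 [88.1°–223.5°] simple-harmonic, h=-25: θ=105.2° here. β=17.1, B=135.4. -25/2·(1 − cos(π·0.1263)) = -0.9710 → s = 69.0290

69.0290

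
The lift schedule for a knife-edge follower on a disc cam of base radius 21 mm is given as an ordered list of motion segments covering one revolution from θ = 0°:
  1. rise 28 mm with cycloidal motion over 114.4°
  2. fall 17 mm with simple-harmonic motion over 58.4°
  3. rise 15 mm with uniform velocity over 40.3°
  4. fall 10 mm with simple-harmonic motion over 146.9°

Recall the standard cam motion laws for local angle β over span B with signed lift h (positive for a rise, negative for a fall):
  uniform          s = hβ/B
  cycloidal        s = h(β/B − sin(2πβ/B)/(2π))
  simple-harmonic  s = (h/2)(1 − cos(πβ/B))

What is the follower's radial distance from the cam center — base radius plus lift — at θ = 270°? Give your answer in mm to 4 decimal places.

seg 1 [0°–114.4°] cycloidal, h=28: full span → s += 28 → s = 28.0000
seg 2 [114.4°–172.8°] simple-harmonic, h=-17: full span → s += -17 → s = 11.0000
seg 3 [172.8°–213.1°] uniform, h=15: full span → s += 15 → s = 26.0000
seg 4 [213.1°–360°] simple-harmonic, h=-10: θ=270° here. β=56.9, B=146.9. -10/2·(1 − cos(π·0.3873)) = -3.2670 → s = 22.7330
radial distance = base radius + s = 21 + 22.7330 = 43.7330

43.7330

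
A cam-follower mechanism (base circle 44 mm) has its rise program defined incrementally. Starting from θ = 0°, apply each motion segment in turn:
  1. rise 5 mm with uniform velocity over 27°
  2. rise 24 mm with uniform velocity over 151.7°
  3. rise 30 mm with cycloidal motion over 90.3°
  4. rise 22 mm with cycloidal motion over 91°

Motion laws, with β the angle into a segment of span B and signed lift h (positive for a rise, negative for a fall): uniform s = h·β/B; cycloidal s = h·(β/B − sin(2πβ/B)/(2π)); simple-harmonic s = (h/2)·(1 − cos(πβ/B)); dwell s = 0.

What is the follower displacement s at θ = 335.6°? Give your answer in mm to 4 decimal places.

seg 1 [0°–27°] uniform, h=5: full span → s += 5 → s = 5.0000
seg 2 [27°–178.7°] uniform, h=24: full span → s += 24 → s = 29.0000
seg 3 [178.7°–269°] cycloidal, h=30: full span → s += 30 → s = 59.0000
seg 4 [269°–360°] cycloidal, h=22: θ=335.6° here. β=66.6, B=91. 22·(0.7319 − sin(2π·0.7319)/(2π)) = 19.5798 → s = 78.5798

78.5798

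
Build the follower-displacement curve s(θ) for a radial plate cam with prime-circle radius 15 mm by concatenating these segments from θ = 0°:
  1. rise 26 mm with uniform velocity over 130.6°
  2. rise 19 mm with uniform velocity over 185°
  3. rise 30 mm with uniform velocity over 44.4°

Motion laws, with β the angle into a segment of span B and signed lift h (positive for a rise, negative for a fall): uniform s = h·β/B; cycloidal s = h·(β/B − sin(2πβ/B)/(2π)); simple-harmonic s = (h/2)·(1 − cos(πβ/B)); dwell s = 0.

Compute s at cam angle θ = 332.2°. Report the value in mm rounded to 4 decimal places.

seg 1 [0°–130.6°] uniform, h=26: full span → s += 26 → s = 26.0000
seg 2 [130.6°–315.6°] uniform, h=19: full span → s += 19 → s = 45.0000
seg 3 [315.6°–360°] uniform, h=30: θ=332.2° here. β=16.6, B=44.4. 30·16.6/44.4 = 11.2162 → s = 56.2162

56.2162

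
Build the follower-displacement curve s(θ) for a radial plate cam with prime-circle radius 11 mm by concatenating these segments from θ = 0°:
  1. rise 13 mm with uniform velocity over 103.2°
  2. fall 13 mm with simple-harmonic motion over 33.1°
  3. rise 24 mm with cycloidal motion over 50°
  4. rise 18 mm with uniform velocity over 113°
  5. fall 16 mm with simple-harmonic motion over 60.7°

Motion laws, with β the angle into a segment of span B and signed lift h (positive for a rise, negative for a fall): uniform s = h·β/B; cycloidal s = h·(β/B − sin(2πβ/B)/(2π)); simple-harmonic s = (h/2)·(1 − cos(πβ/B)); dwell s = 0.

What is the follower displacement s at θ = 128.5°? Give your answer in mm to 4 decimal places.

seg 1 [0°–103.2°] uniform, h=13: full span → s += 13 → s = 13.0000
seg 2 [103.2°–136.3°] simple-harmonic, h=-13: θ=128.5° here. β=25.3, B=33.1. -13/2·(1 − cos(π·0.7644)) = -11.2987 → s = 1.7013

1.7013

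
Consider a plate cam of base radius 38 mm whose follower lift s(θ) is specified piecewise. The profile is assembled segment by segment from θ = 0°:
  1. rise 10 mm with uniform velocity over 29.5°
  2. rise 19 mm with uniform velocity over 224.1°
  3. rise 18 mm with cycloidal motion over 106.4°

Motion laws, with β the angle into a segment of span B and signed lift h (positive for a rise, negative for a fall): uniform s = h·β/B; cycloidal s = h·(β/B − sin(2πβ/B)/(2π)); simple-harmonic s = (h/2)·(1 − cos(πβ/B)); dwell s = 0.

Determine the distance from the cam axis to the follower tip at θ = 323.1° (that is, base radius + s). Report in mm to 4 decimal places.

seg 1 [0°–29.5°] uniform, h=10: full span → s += 10 → s = 10.0000
seg 2 [29.5°–253.6°] uniform, h=19: full span → s += 19 → s = 29.0000
seg 3 [253.6°–360°] cycloidal, h=18: θ=323.1° here. β=69.5, B=106.4. 18·(0.6532 − sin(2π·0.6532)/(2π)) = 14.1085 → s = 43.1085
radial distance = base radius + s = 38 + 43.1085 = 81.1085

81.1085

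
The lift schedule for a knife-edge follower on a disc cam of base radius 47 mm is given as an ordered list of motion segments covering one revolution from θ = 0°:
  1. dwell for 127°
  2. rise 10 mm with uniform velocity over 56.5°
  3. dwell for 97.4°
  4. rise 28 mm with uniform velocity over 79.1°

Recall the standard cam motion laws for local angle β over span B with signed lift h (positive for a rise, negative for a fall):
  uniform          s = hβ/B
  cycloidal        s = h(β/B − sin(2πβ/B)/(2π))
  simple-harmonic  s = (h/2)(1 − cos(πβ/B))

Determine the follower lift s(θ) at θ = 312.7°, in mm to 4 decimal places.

seg 1 [0°–127°] dwell: s stays 0.0000
seg 2 [127°–183.5°] uniform, h=10: full span → s += 10 → s = 10.0000
seg 3 [183.5°–280.9°] dwell: s stays 10.0000
seg 4 [280.9°–360°] uniform, h=28: θ=312.7° here. β=31.8, B=79.1. 28·31.8/79.1 = 11.2566 → s = 21.2566

21.2566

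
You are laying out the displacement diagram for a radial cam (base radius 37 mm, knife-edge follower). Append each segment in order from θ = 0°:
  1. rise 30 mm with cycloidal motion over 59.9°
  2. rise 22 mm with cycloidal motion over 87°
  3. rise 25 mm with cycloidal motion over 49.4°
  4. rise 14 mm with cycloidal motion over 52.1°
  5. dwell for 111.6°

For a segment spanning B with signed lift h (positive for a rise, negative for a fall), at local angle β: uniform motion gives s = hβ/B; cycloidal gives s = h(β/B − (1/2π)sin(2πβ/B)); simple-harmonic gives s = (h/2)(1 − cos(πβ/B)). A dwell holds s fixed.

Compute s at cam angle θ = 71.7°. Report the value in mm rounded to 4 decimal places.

seg 1 [0°–59.9°] cycloidal, h=30: full span → s += 30 → s = 30.0000
seg 2 [59.9°–146.9°] cycloidal, h=22: θ=71.7° here. β=11.8, B=87. 22·(0.1356 − sin(2π·0.1356)/(2π)) = 0.3483 → s = 30.3483

30.3483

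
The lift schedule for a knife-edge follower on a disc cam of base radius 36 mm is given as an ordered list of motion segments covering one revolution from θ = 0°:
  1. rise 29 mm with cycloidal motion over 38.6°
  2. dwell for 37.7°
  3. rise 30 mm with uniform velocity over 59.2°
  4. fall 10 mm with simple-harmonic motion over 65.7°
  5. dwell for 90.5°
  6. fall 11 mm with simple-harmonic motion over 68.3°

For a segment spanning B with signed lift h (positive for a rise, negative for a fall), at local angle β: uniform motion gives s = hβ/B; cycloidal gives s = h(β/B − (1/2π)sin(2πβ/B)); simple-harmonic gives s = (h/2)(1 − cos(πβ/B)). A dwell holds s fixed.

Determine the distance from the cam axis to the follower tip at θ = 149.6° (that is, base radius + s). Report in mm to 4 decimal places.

seg 1 [0°–38.6°] cycloidal, h=29: full span → s += 29 → s = 29.0000
seg 2 [38.6°–76.3°] dwell: s stays 29.0000
seg 3 [76.3°–135.5°] uniform, h=30: full span → s += 30 → s = 59.0000
seg 4 [135.5°–201.2°] simple-harmonic, h=-10: θ=149.6° here. β=14.1, B=65.7. -10/2·(1 − cos(π·0.2146)) = -1.0940 → s = 57.9060
radial distance = base radius + s = 36 + 57.9060 = 93.9060

93.9060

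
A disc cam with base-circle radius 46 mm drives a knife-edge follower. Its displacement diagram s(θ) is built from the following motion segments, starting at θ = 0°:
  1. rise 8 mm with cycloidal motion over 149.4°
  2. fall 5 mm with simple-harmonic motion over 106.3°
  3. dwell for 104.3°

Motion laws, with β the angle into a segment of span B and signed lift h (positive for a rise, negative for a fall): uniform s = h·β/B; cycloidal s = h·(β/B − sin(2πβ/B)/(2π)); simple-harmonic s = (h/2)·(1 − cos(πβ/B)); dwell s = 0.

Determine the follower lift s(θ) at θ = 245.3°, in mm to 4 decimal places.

seg 1 [0°–149.4°] cycloidal, h=8: full span → s += 8 → s = 8.0000
seg 2 [149.4°–255.7°] simple-harmonic, h=-5: θ=245.3° here. β=95.9, B=106.3. -5/2·(1 − cos(π·0.9022)) = -4.8828 → s = 3.1172

3.1172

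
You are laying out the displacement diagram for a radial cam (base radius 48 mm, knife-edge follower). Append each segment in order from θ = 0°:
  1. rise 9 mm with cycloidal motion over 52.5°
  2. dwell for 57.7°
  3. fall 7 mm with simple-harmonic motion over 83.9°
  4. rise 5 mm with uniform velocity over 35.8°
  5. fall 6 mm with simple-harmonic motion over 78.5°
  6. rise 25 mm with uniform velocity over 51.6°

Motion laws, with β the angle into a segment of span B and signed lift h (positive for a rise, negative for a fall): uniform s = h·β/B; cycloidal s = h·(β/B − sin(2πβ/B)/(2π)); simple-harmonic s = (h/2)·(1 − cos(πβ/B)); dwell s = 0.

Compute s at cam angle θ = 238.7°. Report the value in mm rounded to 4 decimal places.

seg 1 [0°–52.5°] cycloidal, h=9: full span → s += 9 → s = 9.0000
seg 2 [52.5°–110.2°] dwell: s stays 9.0000
seg 3 [110.2°–194.1°] simple-harmonic, h=-7: full span → s += -7 → s = 2.0000
seg 4 [194.1°–229.9°] uniform, h=5: full span → s += 5 → s = 7.0000
seg 5 [229.9°–308.4°] simple-harmonic, h=-6: θ=238.7° here. β=8.8, B=78.5. -6/2·(1 − cos(π·0.1121)) = -0.1841 → s = 6.8159

6.8159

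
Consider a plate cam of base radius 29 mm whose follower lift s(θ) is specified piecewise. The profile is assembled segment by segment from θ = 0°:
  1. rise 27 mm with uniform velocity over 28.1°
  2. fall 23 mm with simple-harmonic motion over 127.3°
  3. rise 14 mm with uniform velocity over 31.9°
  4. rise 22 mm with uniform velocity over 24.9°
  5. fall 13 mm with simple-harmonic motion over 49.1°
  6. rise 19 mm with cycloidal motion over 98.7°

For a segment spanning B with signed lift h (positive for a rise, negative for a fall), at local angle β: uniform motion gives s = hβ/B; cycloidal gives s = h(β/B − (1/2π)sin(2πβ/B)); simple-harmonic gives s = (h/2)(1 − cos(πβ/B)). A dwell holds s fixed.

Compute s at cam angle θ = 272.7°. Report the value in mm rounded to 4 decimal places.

seg 1 [0°–28.1°] uniform, h=27: full span → s += 27 → s = 27.0000
seg 2 [28.1°–155.4°] simple-harmonic, h=-23: full span → s += -23 → s = 4.0000
seg 3 [155.4°–187.3°] uniform, h=14: full span → s += 14 → s = 18.0000
seg 4 [187.3°–212.2°] uniform, h=22: full span → s += 22 → s = 40.0000
seg 5 [212.2°–261.3°] simple-harmonic, h=-13: full span → s += -13 → s = 27.0000
seg 6 [261.3°–360°] cycloidal, h=19: θ=272.7° here. β=11.4, B=98.7. 19·(0.1155 − sin(2π·0.1155)/(2π)) = 0.1876 → s = 27.1876

27.1876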